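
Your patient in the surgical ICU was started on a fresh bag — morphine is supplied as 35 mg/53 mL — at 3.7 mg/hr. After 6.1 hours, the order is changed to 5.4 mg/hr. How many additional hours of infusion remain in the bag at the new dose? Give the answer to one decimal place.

Initial rate:
Concentration = 35 mg ÷ 53 mL = 0.6603774 mg/mL
Rate = 3.7 mg/hr ÷ 0.6603774 mg/mL = 5.602857 mL/hr
Volume infused so far = 5.602857 mL/hr × 6.1 hr = 34.17743 mL
Volume remaining = 53 − 34.17743 = 18.82257 mL
New rate:
Rate = 5.4 mg/hr ÷ 0.6603774 mg/mL = 8.177143 mL/hr
Time remaining = 18.82257 mL ÷ 8.177143 mL/hr = 2.301852 hr

2.3 hours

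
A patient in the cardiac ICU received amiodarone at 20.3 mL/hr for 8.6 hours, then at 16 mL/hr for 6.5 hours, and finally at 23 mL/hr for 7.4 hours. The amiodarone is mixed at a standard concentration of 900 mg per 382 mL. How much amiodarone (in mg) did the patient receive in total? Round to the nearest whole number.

1057 mg

Concentration = 900 mg ÷ 382 mL = 2.356021 mg/mL
Stage 1: 20.3 mL/hr × 8.6 hr = 174.58 mL → 174.58 mL × 2.356021 mg/mL = 411.3141 mg
Stage 2: 16 mL/hr × 6.5 hr = 104 mL → 104 mL × 2.356021 mg/mL = 245.0262 mg
Stage 3: 23 mL/hr × 7.4 hr = 170.2 mL → 170.2 mL × 2.356021 mg/mL = 400.9948 mg
Total = 411.3141 + 245.0262 + 400.9948 = 1057.335 mg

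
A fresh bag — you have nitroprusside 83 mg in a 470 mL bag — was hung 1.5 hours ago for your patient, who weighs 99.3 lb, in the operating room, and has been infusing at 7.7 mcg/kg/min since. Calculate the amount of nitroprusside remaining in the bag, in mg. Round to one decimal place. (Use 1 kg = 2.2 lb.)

Weight = 99.3 lb ÷ 2.2 lb/kg = 45.13636 kg
Dose = 7.7 mcg/kg/min × 45.13636 kg = 347.55 mcg/min
347.55 mcg/min × 60 min/hr = 20853 mcg/hr
Concentration = 83 mg ÷ 470 mL = 0.1765957 mg/mL = 176.5957 mcg/mL
Rate = 20853 mcg/hr ÷ 176.5957 mcg/mL = 118.0833 mL/hr
Volume infused = 118.0833 mL/hr × 1.5 hr = 177.1249 mL
Volume remaining = 470 − 177.1249 = 292.8751 mL
Drug remaining = 292.8751 mL × 176.5957 mcg/mL = 51720.5 mcg = 51.7205 mg

51.7 mg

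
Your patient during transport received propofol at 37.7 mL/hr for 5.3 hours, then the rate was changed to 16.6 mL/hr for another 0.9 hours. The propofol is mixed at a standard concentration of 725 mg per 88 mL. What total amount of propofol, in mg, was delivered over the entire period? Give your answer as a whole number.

1769 mg

Concentration = 725 mg ÷ 88 mL = 8.238636 mg/mL
Stage 1: 37.7 mL/hr × 5.3 hr = 199.81 mL → 199.81 mL × 8.238636 mg/mL = 1646.162 mg
Stage 2: 16.6 mL/hr × 0.9 hr = 14.94 mL → 14.94 mL × 8.238636 mg/mL = 123.0852 mg
Total = 1646.162 + 123.0852 = 1769.247 mg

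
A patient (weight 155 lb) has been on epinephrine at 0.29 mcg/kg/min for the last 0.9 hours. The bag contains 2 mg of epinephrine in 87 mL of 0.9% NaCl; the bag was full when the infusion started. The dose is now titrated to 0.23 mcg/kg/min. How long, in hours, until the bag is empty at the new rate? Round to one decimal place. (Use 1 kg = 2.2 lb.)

Initial rate:
Weight = 155 lb ÷ 2.2 lb/kg = 70.45455 kg
Dose = 0.29 mcg/kg/min × 70.45455 kg = 20.43182 mcg/min
20.43182 mcg/min × 60 min/hr = 1225.909 mcg/hr
Concentration = 2 mg ÷ 87 mL = 0.02298851 mg/mL = 22.98851 mcg/mL
Rate = 1225.909 mcg/hr ÷ 22.98851 mcg/mL = 53.32705 mL/hr
Volume infused so far = 53.32705 mL/hr × 0.9 hr = 47.99434 mL
Volume remaining = 87 − 47.99434 = 39.00566 mL
New rate:
Dose = 0.23 mcg/kg/min × 70.45455 kg = 16.20455 mcg/min
16.20455 mcg/min × 60 min/hr = 972.2727 mcg/hr
Rate = 972.2727 mcg/hr ÷ 22.98851 mcg/mL = 42.29386 mL/hr
Time remaining = 39.00566 mL ÷ 42.29386 mL/hr = 0.9222534 hr

0.9 hours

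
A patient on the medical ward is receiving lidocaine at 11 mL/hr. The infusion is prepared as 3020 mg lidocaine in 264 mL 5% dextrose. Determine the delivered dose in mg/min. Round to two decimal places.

Concentration = 3020 mg ÷ 264 mL = 11.43939 mg/mL
Drug rate = 11 mL/hr × 11.43939 mg/mL = 125.8333 mg/hr
125.8333 mg/hr ÷ 60 min/hr = 2.097222 mg/min

2.10 mg/min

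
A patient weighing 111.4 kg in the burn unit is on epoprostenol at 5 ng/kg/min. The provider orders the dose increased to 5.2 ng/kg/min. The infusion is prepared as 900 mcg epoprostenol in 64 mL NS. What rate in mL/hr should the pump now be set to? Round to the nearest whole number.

2 mL/hr

Dose = 5.2 ng/kg/min × 111.4 kg = 579.28 ng/min
579.28 ng/min × 60 min/hr = 34756.8 ng/hr
Concentration = 900 mcg ÷ 64 mL = 14.0625 mcg/mL = 14062.5 ng/mL
Rate = 34756.8 ng/hr ÷ 14062.5 ng/mL = 2.471595 mL/hr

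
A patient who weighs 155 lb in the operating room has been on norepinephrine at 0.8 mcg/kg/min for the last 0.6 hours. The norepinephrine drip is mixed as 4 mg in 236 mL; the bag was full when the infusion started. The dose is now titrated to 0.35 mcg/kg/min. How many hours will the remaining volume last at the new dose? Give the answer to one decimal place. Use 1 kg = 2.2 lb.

1.3 hours

Initial rate:
Weight = 155 lb ÷ 2.2 lb/kg = 70.45455 kg
Dose = 0.8 mcg/kg/min × 70.45455 kg = 56.36364 mcg/min
56.36364 mcg/min × 60 min/hr = 3381.818 mcg/hr
Concentration = 4 mg ÷ 236 mL = 0.01694915 mg/mL = 16.94915 mcg/mL
Rate = 3381.818 mcg/hr ÷ 16.94915 mcg/mL = 199.5273 mL/hr
Volume infused so far = 199.5273 mL/hr × 0.6 hr = 119.7164 mL
Volume remaining = 236 − 119.7164 = 116.2836 mL
New rate:
Dose = 0.35 mcg/kg/min × 70.45455 kg = 24.65909 mcg/min
24.65909 mcg/min × 60 min/hr = 1479.545 mcg/hr
Rate = 1479.545 mcg/hr ÷ 16.94915 mcg/mL = 87.29318 mL/hr
Time remaining = 116.2836 mL ÷ 87.29318 mL/hr = 1.332104 hr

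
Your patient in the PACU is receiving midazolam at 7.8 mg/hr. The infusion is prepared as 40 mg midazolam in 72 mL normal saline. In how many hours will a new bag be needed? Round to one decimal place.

Concentration = 40 mg ÷ 72 mL = 0.5555556 mg/mL
Rate = 7.8 mg/hr ÷ 0.5555556 mg/mL = 14.04 mL/hr
Duration = 72 mL ÷ 14.04 mL/hr = 5.128205 hr

5.1 hours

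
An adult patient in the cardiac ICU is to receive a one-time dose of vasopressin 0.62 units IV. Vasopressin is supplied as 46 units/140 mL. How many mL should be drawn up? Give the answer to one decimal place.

1.9 mL

Concentration = 46 units ÷ 140 mL = 0.3285714 units/mL
Volume = 0.62 units ÷ 0.3285714 units/mL = 1.886957 mL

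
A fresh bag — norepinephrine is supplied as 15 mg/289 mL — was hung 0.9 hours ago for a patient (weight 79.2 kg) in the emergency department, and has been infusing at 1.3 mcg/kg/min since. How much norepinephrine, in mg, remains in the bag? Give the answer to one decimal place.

9.4 mg

Dose = 1.3 mcg/kg/min × 79.2 kg = 102.96 mcg/min
102.96 mcg/min × 60 min/hr = 6177.6 mcg/hr
Concentration = 15 mg ÷ 289 mL = 0.05190311 mg/mL = 51.90311 mcg/mL
Rate = 6177.6 mcg/hr ÷ 51.90311 mcg/mL = 119.0218 mL/hr
Volume infused = 119.0218 mL/hr × 0.9 hr = 107.1196 mL
Volume remaining = 289 − 107.1196 = 181.8804 mL
Drug remaining = 181.8804 mL × 51.90311 mcg/mL = 9440.16 mcg = 9.44016 mg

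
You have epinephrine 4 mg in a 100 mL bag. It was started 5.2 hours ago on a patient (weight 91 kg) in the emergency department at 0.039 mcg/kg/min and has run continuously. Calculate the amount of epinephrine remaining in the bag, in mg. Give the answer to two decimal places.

Dose = 0.039 mcg/kg/min × 91 kg = 3.549 mcg/min
3.549 mcg/min × 60 min/hr = 212.94 mcg/hr
Concentration = 4 mg ÷ 100 mL = 0.04 mg/mL = 40 mcg/mL
Rate = 212.94 mcg/hr ÷ 40 mcg/mL = 5.3235 mL/hr
Volume infused = 5.3235 mL/hr × 5.2 hr = 27.6822 mL
Volume remaining = 100 − 27.6822 = 72.3178 mL
Drug remaining = 72.3178 mL × 40 mcg/mL = 2892.712 mcg = 2.892712 mg

2.89 mg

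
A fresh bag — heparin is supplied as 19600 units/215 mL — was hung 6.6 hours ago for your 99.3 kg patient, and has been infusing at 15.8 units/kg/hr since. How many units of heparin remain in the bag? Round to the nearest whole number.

9245 units

Dose = 15.8 units/kg/hr × 99.3 kg = 1568.94 units/hr
Concentration = 19600 units ÷ 215 mL = 91.16279 units/mL
Rate = 1568.94 units/hr ÷ 91.16279 units/mL = 17.21031 mL/hr
Volume infused = 17.21031 mL/hr × 6.6 hr = 113.5881 mL
Volume remaining = 215 − 113.5881 = 101.4119 mL
Drug remaining = 101.4119 mL × 91.16279 units/mL = 9244.996 units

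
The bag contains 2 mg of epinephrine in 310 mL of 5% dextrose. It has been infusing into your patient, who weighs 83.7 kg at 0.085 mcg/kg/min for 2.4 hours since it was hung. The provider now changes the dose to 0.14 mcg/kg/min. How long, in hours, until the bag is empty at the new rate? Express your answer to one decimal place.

1.4 hours

Initial rate:
Dose = 0.085 mcg/kg/min × 83.7 kg = 7.1145 mcg/min
7.1145 mcg/min × 60 min/hr = 426.87 mcg/hr
Concentration = 2 mg ÷ 310 mL = 0.006451613 mg/mL = 6.451613 mcg/mL
Rate = 426.87 mcg/hr ÷ 6.451613 mcg/mL = 66.16485 mL/hr
Volume infused so far = 66.16485 mL/hr × 2.4 hr = 158.7956 mL
Volume remaining = 310 − 158.7956 = 151.2044 mL
New rate:
Dose = 0.14 mcg/kg/min × 83.7 kg = 11.718 mcg/min
11.718 mcg/min × 60 min/hr = 703.08 mcg/hr
Rate = 703.08 mcg/hr ÷ 6.451613 mcg/mL = 108.9774 mL/hr
Time remaining = 151.2044 mL ÷ 108.9774 mL/hr = 1.387484 hr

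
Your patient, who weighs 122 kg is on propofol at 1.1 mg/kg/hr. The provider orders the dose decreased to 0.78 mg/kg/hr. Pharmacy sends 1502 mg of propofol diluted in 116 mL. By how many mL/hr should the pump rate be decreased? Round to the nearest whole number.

3 mL/hr

At the current dose:
Dose = 1.1 mg/kg/hr × 122 kg = 134.2 mg/hr
Concentration = 1502 mg ÷ 116 mL = 12.94828 mg/mL
Rate = 134.2 mg/hr ÷ 12.94828 mg/mL = 10.36431 mL/hr
At the new dose:
Dose = 0.78 mg/kg/hr × 122 kg = 95.16 mg/hr
Rate = 95.16 mg/hr ÷ 12.94828 mg/mL = 7.349241 mL/hr
Change = 7.349241 − 10.36431 = -3.015073 mL/hr → 3.015073 mL/hr decrease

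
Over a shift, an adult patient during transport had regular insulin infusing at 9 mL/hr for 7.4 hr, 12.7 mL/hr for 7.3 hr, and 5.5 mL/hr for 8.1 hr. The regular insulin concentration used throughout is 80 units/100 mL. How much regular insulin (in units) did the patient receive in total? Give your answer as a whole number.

163 units

Concentration = 80 units ÷ 100 mL = 0.8 units/mL
Stage 1: 9 mL/hr × 7.4 hr = 66.6 mL → 66.6 mL × 0.8 units/mL = 53.28 units
Stage 2: 12.7 mL/hr × 7.3 hr = 92.71 mL → 92.71 mL × 0.8 units/mL = 74.168 units
Stage 3: 5.5 mL/hr × 8.1 hr = 44.55 mL → 44.55 mL × 0.8 units/mL = 35.64 units
Total = 53.28 + 74.168 + 35.64 = 163.088 units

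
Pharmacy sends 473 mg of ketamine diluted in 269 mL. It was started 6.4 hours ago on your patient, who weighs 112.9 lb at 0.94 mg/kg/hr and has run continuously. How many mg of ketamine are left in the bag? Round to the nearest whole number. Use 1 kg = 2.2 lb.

Weight = 112.9 lb ÷ 2.2 lb/kg = 51.31818 kg
Dose = 0.94 mg/kg/hr × 51.31818 kg = 48.23909 mg/hr
Concentration = 473 mg ÷ 269 mL = 1.758364 mg/mL
Rate = 48.23909 mg/hr ÷ 1.758364 mg/mL = 27.43407 mL/hr
Volume infused = 27.43407 mL/hr × 6.4 hr = 175.5781 mL
Volume remaining = 269 − 175.5781 = 93.42195 mL
Drug remaining = 93.42195 mL × 1.758364 mg/mL = 164.2698 mg

164 mg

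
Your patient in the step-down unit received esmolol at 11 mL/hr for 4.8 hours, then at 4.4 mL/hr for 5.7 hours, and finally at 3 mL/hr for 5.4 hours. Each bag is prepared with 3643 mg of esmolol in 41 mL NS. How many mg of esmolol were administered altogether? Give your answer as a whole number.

8359 mg

Concentration = 3643 mg ÷ 41 mL = 88.85366 mg/mL
Stage 1: 11 mL/hr × 4.8 hr = 52.8 mL → 52.8 mL × 88.85366 mg/mL = 4691.473 mg
Stage 2: 4.4 mL/hr × 5.7 hr = 25.08 mL → 25.08 mL × 88.85366 mg/mL = 2228.45 mg
Stage 3: 3 mL/hr × 5.4 hr = 16.2 mL → 16.2 mL × 88.85366 mg/mL = 1439.429 mg
Total = 4691.473 + 2228.45 + 1439.429 = 8359.352 mg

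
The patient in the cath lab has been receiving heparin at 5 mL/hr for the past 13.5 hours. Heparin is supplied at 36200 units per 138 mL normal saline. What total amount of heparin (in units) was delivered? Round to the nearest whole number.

17707 units

Concentration = 36200 units ÷ 138 mL = 262.3188 units/mL
Drug rate = 5 mL/hr × 262.3188 units/mL = 1311.594 units/hr
Total = 1311.594 units/hr × 13.5 hr = 17706.52 units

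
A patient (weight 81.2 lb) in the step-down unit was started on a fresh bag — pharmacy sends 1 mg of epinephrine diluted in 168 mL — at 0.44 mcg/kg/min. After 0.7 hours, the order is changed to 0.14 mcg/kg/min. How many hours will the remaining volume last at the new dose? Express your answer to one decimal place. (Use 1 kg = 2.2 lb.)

1.0 hours

Initial rate:
Weight = 81.2 lb ÷ 2.2 lb/kg = 36.90909 kg
Dose = 0.44 mcg/kg/min × 36.90909 kg = 16.24 mcg/min
16.24 mcg/min × 60 min/hr = 974.4 mcg/hr
Concentration = 1 mg ÷ 168 mL = 0.005952381 mg/mL = 5.952381 mcg/mL
Rate = 974.4 mcg/hr ÷ 5.952381 mcg/mL = 163.6992 mL/hr
Volume infused so far = 163.6992 mL/hr × 0.7 hr = 114.5894 mL
Volume remaining = 168 − 114.5894 = 53.41056 mL
New rate:
Dose = 0.14 mcg/kg/min × 36.90909 kg = 5.167273 mcg/min
5.167273 mcg/min × 60 min/hr = 310.0364 mcg/hr
Rate = 310.0364 mcg/hr ÷ 5.952381 mcg/mL = 52.08611 mL/hr
Time remaining = 53.41056 mL ÷ 52.08611 mL/hr = 1.025428 hr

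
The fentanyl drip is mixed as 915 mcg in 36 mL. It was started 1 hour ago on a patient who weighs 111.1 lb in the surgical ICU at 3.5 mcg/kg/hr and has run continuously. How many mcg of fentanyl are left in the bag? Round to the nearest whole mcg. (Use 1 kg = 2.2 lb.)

Weight = 111.1 lb ÷ 2.2 lb/kg = 50.5 kg
Dose = 3.5 mcg/kg/hr × 50.5 kg = 176.75 mcg/hr
Concentration = 915 mcg ÷ 36 mL = 25.41667 mcg/mL
Rate = 176.75 mcg/hr ÷ 25.41667 mcg/mL = 6.954098 mL/hr
Volume infused = 6.954098 mL/hr × 1 hr = 6.954098 mL
Volume remaining = 36 − 6.954098 = 29.0459 mL
Drug remaining = 29.0459 mL × 25.41667 mcg/mL = 738.25 mcg

738 mcg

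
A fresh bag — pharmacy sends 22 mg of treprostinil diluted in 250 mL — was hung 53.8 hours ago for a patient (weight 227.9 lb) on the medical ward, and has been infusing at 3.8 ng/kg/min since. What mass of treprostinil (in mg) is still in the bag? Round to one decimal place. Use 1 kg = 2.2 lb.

Weight = 227.9 lb ÷ 2.2 lb/kg = 103.5909 kg
Dose = 3.8 ng/kg/min × 103.5909 kg = 393.6455 ng/min
393.6455 ng/min × 60 min/hr = 23618.73 ng/hr
Concentration = 22 mg ÷ 250 mL = 0.088 mg/mL = 88000 ng/mL
Rate = 23618.73 ng/hr ÷ 88000 ng/mL = 0.2683946 mL/hr
Volume infused = 0.2683946 mL/hr × 53.8 hr = 14.43963 mL
Volume remaining = 250 − 14.43963 = 235.5604 mL
Drug remaining = 235.5604 mL × 88000 ng/mL = 20729312 ng = 20.72931 mg

20.7 mg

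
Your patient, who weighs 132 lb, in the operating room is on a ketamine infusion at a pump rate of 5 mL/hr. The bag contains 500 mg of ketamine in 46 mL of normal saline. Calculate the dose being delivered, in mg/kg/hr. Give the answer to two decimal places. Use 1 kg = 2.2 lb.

0.91 mg/kg/hr

Weight = 132 lb ÷ 2.2 lb/kg = 60 kg
Concentration = 500 mg ÷ 46 mL = 10.86957 mg/mL
Drug rate = 5 mL/hr × 10.86957 mg/mL = 54.34783 mg/hr
54.34783 mg/hr ÷ 60 kg = 0.9057971 mg/kg/hr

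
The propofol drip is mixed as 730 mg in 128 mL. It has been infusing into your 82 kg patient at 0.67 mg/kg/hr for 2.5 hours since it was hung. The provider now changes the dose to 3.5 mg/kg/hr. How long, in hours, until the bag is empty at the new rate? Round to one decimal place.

Initial rate:
Dose = 0.67 mg/kg/hr × 82 kg = 54.94 mg/hr
Concentration = 730 mg ÷ 128 mL = 5.703125 mg/mL
Rate = 54.94 mg/hr ÷ 5.703125 mg/mL = 9.633315 mL/hr
Volume infused so far = 9.633315 mL/hr × 2.5 hr = 24.08329 mL
Volume remaining = 128 − 24.08329 = 103.9167 mL
New rate:
Dose = 3.5 mg/kg/hr × 82 kg = 287 mg/hr
Rate = 287 mg/hr ÷ 5.703125 mg/mL = 50.32329 mL/hr
Time remaining = 103.9167 mL ÷ 50.32329 mL/hr = 2.064983 hr

2.1 hours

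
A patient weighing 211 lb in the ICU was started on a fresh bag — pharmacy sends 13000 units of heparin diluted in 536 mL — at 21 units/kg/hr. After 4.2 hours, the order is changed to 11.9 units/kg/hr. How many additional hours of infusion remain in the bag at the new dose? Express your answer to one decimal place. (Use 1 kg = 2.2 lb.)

Initial rate:
Weight = 211 lb ÷ 2.2 lb/kg = 95.90909 kg
Dose = 21 units/kg/hr × 95.90909 kg = 2014.091 units/hr
Concentration = 13000 units ÷ 536 mL = 24.25373 units/mL
Rate = 2014.091 units/hr ÷ 24.25373 units/mL = 83.04252 mL/hr
Volume infused so far = 83.04252 mL/hr × 4.2 hr = 348.7786 mL
Volume remaining = 536 − 348.7786 = 187.2214 mL
New rate:
Dose = 11.9 units/kg/hr × 95.90909 kg = 1141.318 units/hr
Rate = 1141.318 units/hr ÷ 24.25373 units/mL = 47.05743 mL/hr
Time remaining = 187.2214 mL ÷ 47.05743 mL/hr = 3.978573 hr

4.0 hours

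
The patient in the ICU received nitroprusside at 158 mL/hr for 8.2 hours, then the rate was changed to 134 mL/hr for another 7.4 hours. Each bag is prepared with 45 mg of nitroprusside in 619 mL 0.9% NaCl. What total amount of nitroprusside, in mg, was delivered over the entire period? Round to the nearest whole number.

Concentration = 45 mg ÷ 619 mL = 0.0726979 mg/mL
Stage 1: 158 mL/hr × 8.2 hr = 1295.6 mL → 1295.6 mL × 0.0726979 mg/mL = 94.1874 mg
Stage 2: 134 mL/hr × 7.4 hr = 991.6 mL → 991.6 mL × 0.0726979 mg/mL = 72.08724 mg
Total = 94.1874 + 72.08724 = 166.2746 mg

166 mg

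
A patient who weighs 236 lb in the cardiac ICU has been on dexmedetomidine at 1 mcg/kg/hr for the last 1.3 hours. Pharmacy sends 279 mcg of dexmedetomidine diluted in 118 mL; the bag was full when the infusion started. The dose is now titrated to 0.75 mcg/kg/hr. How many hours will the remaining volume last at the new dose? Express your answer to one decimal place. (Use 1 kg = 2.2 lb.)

1.7 hours

Initial rate:
Weight = 236 lb ÷ 2.2 lb/kg = 107.2727 kg
Dose = 1 mcg/kg/hr × 107.2727 kg = 107.2727 mcg/hr
Concentration = 279 mcg ÷ 118 mL = 2.364407 mcg/mL
Rate = 107.2727 mcg/hr ÷ 2.364407 mcg/mL = 45.36983 mL/hr
Volume infused so far = 45.36983 mL/hr × 1.3 hr = 58.98078 mL
Volume remaining = 118 − 58.98078 = 59.01922 mL
New rate:
Dose = 0.75 mcg/kg/hr × 107.2727 kg = 80.45455 mcg/hr
Rate = 80.45455 mcg/hr ÷ 2.364407 mcg/mL = 34.02737 mL/hr
Time remaining = 59.01922 mL ÷ 34.02737 mL/hr = 1.734463 hr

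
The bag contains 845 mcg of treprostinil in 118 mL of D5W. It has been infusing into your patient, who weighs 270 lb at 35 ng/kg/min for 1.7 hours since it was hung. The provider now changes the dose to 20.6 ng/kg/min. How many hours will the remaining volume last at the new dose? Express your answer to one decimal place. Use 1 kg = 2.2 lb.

2.7 hours

Initial rate:
Weight = 270 lb ÷ 2.2 lb/kg = 122.7273 kg
Dose = 35 ng/kg/min × 122.7273 kg = 4295.455 ng/min
4295.455 ng/min × 60 min/hr = 257727.3 ng/hr
Concentration = 845 mcg ÷ 118 mL = 7.161017 mcg/mL = 7161.017 ng/mL
Rate = 257727.3 ng/hr ÷ 7161.017 ng/mL = 35.99032 mL/hr
Volume infused so far = 35.99032 mL/hr × 1.7 hr = 61.18354 mL
Volume remaining = 118 − 61.18354 = 56.81646 mL
New rate:
Dose = 20.6 ng/kg/min × 122.7273 kg = 2528.182 ng/min
2528.182 ng/min × 60 min/hr = 151690.9 ng/hr
Rate = 151690.9 ng/hr ÷ 7161.017 ng/mL = 21.18287 mL/hr
Time remaining = 56.81646 mL ÷ 21.18287 mL/hr = 2.682189 hr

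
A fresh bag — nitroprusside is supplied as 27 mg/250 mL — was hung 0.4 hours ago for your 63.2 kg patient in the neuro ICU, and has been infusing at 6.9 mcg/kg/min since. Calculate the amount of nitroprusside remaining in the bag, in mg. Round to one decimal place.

16.5 mg

Dose = 6.9 mcg/kg/min × 63.2 kg = 436.08 mcg/min
436.08 mcg/min × 60 min/hr = 26164.8 mcg/hr
Concentration = 27 mg ÷ 250 mL = 0.108 mg/mL = 108 mcg/mL
Rate = 26164.8 mcg/hr ÷ 108 mcg/mL = 242.2667 mL/hr
Volume infused = 242.2667 mL/hr × 0.4 hr = 96.90667 mL
Volume remaining = 250 − 96.90667 = 153.0933 mL
Drug remaining = 153.0933 mL × 108 mcg/mL = 16534.08 mcg = 16.53408 mg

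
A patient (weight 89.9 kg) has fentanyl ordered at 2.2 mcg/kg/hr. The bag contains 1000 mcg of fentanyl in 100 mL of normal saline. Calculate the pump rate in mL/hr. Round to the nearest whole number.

Dose = 2.2 mcg/kg/hr × 89.9 kg = 197.78 mcg/hr
Concentration = 1000 mcg ÷ 100 mL = 10 mcg/mL
Rate = 197.78 mcg/hr ÷ 10 mcg/mL = 19.778 mL/hr

20 mL/hr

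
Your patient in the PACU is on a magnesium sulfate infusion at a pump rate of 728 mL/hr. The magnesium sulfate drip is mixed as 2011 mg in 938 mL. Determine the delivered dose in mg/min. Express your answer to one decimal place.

26.0 mg/min

Concentration = 2011 mg ÷ 938 mL = 2.143923 mg/mL
Drug rate = 728 mL/hr × 2.143923 mg/mL = 1560.776 mg/hr
1560.776 mg/hr ÷ 60 min/hr = 26.01294 mg/min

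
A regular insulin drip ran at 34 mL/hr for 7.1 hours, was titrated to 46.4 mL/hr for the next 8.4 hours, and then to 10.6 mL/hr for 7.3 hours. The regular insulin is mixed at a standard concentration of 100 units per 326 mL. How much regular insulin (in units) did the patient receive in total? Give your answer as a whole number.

217 units

Concentration = 100 units ÷ 326 mL = 0.3067485 units/mL
Stage 1: 34 mL/hr × 7.1 hr = 241.4 mL → 241.4 mL × 0.3067485 units/mL = 74.04908 units
Stage 2: 46.4 mL/hr × 8.4 hr = 389.76 mL → 389.76 mL × 0.3067485 units/mL = 119.5583 units
Stage 3: 10.6 mL/hr × 7.3 hr = 77.38 mL → 77.38 mL × 0.3067485 units/mL = 23.7362 units
Total = 74.04908 + 119.5583 + 23.7362 = 217.3436 units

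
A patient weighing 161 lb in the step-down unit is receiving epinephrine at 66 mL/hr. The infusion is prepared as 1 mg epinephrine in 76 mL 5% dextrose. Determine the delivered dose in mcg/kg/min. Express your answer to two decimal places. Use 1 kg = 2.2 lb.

Weight = 161 lb ÷ 2.2 lb/kg = 73.18182 kg
Concentration = 1 mg ÷ 76 mL = 0.01315789 mg/mL = 13.15789 mcg/mL
Drug rate = 66 mL/hr × 13.15789 mcg/mL = 868.4211 mcg/hr
868.4211 mcg/hr ÷ 60 min/hr = 14.47368 mcg/min
14.47368 mcg/min ÷ 73.18182 kg = 0.1977771 mcg/kg/min

0.20 mcg/kg/min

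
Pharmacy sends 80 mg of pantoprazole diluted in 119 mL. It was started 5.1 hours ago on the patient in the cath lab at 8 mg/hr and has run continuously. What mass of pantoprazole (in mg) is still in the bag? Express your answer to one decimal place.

39.2 mg

Concentration = 80 mg ÷ 119 mL = 0.6722689 mg/mL
Rate = 8 mg/hr ÷ 0.6722689 mg/mL = 11.9 mL/hr
Volume infused = 11.9 mL/hr × 5.1 hr = 60.69 mL
Volume remaining = 119 − 60.69 = 58.31 mL
Drug remaining = 58.31 mL × 0.6722689 mg/mL = 39.2 mg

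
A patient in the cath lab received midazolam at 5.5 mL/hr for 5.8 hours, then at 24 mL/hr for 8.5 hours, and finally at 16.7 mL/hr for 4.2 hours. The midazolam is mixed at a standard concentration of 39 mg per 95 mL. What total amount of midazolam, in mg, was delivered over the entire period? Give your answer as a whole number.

Concentration = 39 mg ÷ 95 mL = 0.4105263 mg/mL
Stage 1: 5.5 mL/hr × 5.8 hr = 31.9 mL → 31.9 mL × 0.4105263 mg/mL = 13.09579 mg
Stage 2: 24 mL/hr × 8.5 hr = 204 mL → 204 mL × 0.4105263 mg/mL = 83.74737 mg
Stage 3: 16.7 mL/hr × 4.2 hr = 70.14 mL → 70.14 mL × 0.4105263 mg/mL = 28.79432 mg
Total = 13.09579 + 83.74737 + 28.79432 = 125.6375 mg

126 mg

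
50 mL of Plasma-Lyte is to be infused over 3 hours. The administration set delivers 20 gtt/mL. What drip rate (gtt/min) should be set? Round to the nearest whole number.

50 mL ÷ (3 hr × 60 = 180 min) = 0.2777778 mL/min
0.2777778 mL/min × 20 gtt/mL = 5.555556 gtt/min

6 gtt/min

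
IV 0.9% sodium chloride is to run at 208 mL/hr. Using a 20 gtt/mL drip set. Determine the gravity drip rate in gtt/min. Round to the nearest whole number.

69 gtt/min

208 mL/hr ÷ 60 min/hr = 3.466667 mL/min
3.466667 mL/min × 20 gtt/mL = 69.33333 gtt/min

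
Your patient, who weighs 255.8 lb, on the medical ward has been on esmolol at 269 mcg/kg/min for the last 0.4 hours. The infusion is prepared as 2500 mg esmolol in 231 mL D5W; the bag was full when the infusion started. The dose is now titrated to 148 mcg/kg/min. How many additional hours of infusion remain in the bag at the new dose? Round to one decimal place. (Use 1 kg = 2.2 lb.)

1.7 hours

Initial rate:
Weight = 255.8 lb ÷ 2.2 lb/kg = 116.2727 kg
Dose = 269 mcg/kg/min × 116.2727 kg = 31277.36 mcg/min
31277.36 mcg/min × 60 min/hr = 1876642 mcg/hr
Concentration = 2500 mg ÷ 231 mL = 10.82251 mg/mL = 10822.51 mcg/mL
Rate = 1876642 mcg/hr ÷ 10822.51 mcg/mL = 173.4017 mL/hr
Volume infused so far = 173.4017 mL/hr × 0.4 hr = 69.36068 mL
Volume remaining = 231 − 69.36068 = 161.6393 mL
New rate:
Dose = 148 mcg/kg/min × 116.2727 kg = 17208.36 mcg/min
17208.36 mcg/min × 60 min/hr = 1032502 mcg/hr
Rate = 1032502 mcg/hr ÷ 10822.51 mcg/mL = 95.40317 mL/hr
Time remaining = 161.6393 mL ÷ 95.40317 mL/hr = 1.694276 hr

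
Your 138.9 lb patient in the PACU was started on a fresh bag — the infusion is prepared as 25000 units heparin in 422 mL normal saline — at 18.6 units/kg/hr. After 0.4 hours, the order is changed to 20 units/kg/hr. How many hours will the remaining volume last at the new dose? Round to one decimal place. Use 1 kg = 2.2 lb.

Initial rate:
Weight = 138.9 lb ÷ 2.2 lb/kg = 63.13636 kg
Dose = 18.6 units/kg/hr × 63.13636 kg = 1174.336 units/hr
Concentration = 25000 units ÷ 422 mL = 59.24171 units/mL
Rate = 1174.336 units/hr ÷ 59.24171 units/mL = 19.8228 mL/hr
Volume infused so far = 19.8228 mL/hr × 0.4 hr = 7.929119 mL
Volume remaining = 422 − 7.929119 = 414.0709 mL
New rate:
Dose = 20 units/kg/hr × 63.13636 kg = 1262.727 units/hr
Rate = 1262.727 units/hr ÷ 59.24171 units/mL = 21.31484 mL/hr
Time remaining = 414.0709 mL ÷ 21.31484 mL/hr = 19.42642 hr

19.4 hours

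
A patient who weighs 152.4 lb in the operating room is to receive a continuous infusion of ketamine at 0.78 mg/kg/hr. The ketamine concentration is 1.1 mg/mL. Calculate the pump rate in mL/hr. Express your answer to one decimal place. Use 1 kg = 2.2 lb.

49.1 mL/hr

Weight = 152.4 lb ÷ 2.2 lb/kg = 69.27273 kg
Dose = 0.78 mg/kg/hr × 69.27273 kg = 54.03273 mg/hr
Rate = 54.03273 mg/hr ÷ 1.1 mg/mL = 49.12066 mL/hr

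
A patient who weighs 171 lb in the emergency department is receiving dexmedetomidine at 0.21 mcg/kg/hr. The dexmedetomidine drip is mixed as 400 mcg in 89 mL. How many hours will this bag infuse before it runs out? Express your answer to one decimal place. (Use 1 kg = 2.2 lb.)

Weight = 171 lb ÷ 2.2 lb/kg = 77.72727 kg
Dose = 0.21 mcg/kg/hr × 77.72727 kg = 16.32273 mcg/hr
Concentration = 400 mcg ÷ 89 mL = 4.494382 mcg/mL
Rate = 16.32273 mcg/hr ÷ 4.494382 mcg/mL = 3.631807 mL/hr
Duration = 89 mL ÷ 3.631807 mL/hr = 24.50571 hr

24.5 hours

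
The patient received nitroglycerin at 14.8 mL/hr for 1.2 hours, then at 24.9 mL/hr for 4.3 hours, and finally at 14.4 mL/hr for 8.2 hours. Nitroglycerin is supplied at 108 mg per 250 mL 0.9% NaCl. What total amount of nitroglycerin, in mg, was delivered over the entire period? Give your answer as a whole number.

105 mg

Concentration = 108 mg ÷ 250 mL = 0.432 mg/mL
Stage 1: 14.8 mL/hr × 1.2 hr = 17.76 mL → 17.76 mL × 0.432 mg/mL = 7.67232 mg
Stage 2: 24.9 mL/hr × 4.3 hr = 107.07 mL → 107.07 mL × 0.432 mg/mL = 46.25424 mg
Stage 3: 14.4 mL/hr × 8.2 hr = 118.08 mL → 118.08 mL × 0.432 mg/mL = 51.01056 mg
Total = 7.67232 + 46.25424 + 51.01056 = 104.9371 mg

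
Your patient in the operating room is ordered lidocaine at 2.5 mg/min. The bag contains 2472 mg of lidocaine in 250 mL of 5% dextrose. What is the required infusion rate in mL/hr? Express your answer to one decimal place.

15.2 mL/hr

2.5 mg/min × 60 min/hr = 150 mg/hr
Concentration = 2472 mg ÷ 250 mL = 9.888 mg/mL
Rate = 150 mg/hr ÷ 9.888 mg/mL = 15.1699 mL/hr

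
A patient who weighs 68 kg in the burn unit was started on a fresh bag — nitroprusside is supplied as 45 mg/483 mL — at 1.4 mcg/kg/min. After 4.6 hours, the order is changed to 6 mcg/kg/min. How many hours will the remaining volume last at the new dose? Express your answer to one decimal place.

0.8 hours

Initial rate:
Dose = 1.4 mcg/kg/min × 68 kg = 95.2 mcg/min
95.2 mcg/min × 60 min/hr = 5712 mcg/hr
Concentration = 45 mg ÷ 483 mL = 0.0931677 mg/mL = 93.1677 mcg/mL
Rate = 5712 mcg/hr ÷ 93.1677 mcg/mL = 61.3088 mL/hr
Volume infused so far = 61.3088 mL/hr × 4.6 hr = 282.0205 mL
Volume remaining = 483 − 282.0205 = 200.9795 mL
New rate:
Dose = 6 mcg/kg/min × 68 kg = 408 mcg/min
408 mcg/min × 60 min/hr = 24480 mcg/hr
Rate = 24480 mcg/hr ÷ 93.1677 mcg/mL = 262.752 mL/hr
Time remaining = 200.9795 mL ÷ 262.752 mL/hr = 0.764902 hr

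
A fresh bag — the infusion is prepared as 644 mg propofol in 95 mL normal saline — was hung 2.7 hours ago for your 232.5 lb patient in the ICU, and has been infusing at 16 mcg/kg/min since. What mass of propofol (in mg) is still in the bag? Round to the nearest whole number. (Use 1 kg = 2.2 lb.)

Weight = 232.5 lb ÷ 2.2 lb/kg = 105.6818 kg
Dose = 16 mcg/kg/min × 105.6818 kg = 1690.909 mcg/min
1690.909 mcg/min × 60 min/hr = 101454.5 mcg/hr
Concentration = 644 mg ÷ 95 mL = 6.778947 mg/mL = 6778.947 mcg/mL
Rate = 101454.5 mcg/hr ÷ 6778.947 mcg/mL = 14.96612 mL/hr
Volume infused = 14.96612 mL/hr × 2.7 hr = 40.40853 mL
Volume remaining = 95 − 40.40853 = 54.59147 mL
Drug remaining = 54.59147 mL × 6778.947 mcg/mL = 370072.7 mcg = 370.0727 mg

370 mg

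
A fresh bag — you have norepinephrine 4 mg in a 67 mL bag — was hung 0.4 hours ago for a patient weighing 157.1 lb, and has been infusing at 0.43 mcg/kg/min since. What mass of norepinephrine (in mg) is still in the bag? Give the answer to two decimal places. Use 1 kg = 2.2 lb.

3.26 mg

Weight = 157.1 lb ÷ 2.2 lb/kg = 71.40909 kg
Dose = 0.43 mcg/kg/min × 71.40909 kg = 30.70591 mcg/min
30.70591 mcg/min × 60 min/hr = 1842.355 mcg/hr
Concentration = 4 mg ÷ 67 mL = 0.05970149 mg/mL = 59.70149 mcg/mL
Rate = 1842.355 mcg/hr ÷ 59.70149 mcg/mL = 30.85944 mL/hr
Volume infused = 30.85944 mL/hr × 0.4 hr = 12.34378 mL
Volume remaining = 67 − 12.34378 = 54.65622 mL
Drug remaining = 54.65622 mL × 59.70149 mcg/mL = 3263.058 mcg = 3.263058 mg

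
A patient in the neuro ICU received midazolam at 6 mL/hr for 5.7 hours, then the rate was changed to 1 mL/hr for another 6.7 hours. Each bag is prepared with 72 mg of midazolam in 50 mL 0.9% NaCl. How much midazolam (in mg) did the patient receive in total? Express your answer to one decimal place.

58.9 mg

Concentration = 72 mg ÷ 50 mL = 1.44 mg/mL
Stage 1: 6 mL/hr × 5.7 hr = 34.2 mL → 34.2 mL × 1.44 mg/mL = 49.248 mg
Stage 2: 1 mL/hr × 6.7 hr = 6.7 mL → 6.7 mL × 1.44 mg/mL = 9.648 mg
Total = 49.248 + 9.648 = 58.896 mg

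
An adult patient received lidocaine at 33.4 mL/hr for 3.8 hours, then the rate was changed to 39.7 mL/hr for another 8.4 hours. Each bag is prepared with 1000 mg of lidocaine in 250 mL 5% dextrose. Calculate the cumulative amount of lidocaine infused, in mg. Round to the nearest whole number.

Concentration = 1000 mg ÷ 250 mL = 4 mg/mL
Stage 1: 33.4 mL/hr × 3.8 hr = 126.92 mL → 126.92 mL × 4 mg/mL = 507.68 mg
Stage 2: 39.7 mL/hr × 8.4 hr = 333.48 mL → 333.48 mL × 4 mg/mL = 1333.92 mg
Total = 507.68 + 1333.92 = 1841.6 mg

1842 mg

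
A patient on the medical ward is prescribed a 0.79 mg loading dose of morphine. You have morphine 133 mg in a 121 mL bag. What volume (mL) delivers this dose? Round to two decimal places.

Concentration = 133 mg ÷ 121 mL = 1.099174 mg/mL
Volume = 0.79 mg ÷ 1.099174 mg/mL = 0.7187218 mL

0.72 mL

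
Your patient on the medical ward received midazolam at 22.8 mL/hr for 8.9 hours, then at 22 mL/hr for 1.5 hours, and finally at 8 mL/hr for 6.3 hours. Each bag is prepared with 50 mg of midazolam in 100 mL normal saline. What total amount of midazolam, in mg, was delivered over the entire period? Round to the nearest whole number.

143 mg

Concentration = 50 mg ÷ 100 mL = 0.5 mg/mL
Stage 1: 22.8 mL/hr × 8.9 hr = 202.92 mL → 202.92 mL × 0.5 mg/mL = 101.46 mg
Stage 2: 22 mL/hr × 1.5 hr = 33 mL → 33 mL × 0.5 mg/mL = 16.5 mg
Stage 3: 8 mL/hr × 6.3 hr = 50.4 mL → 50.4 mL × 0.5 mg/mL = 25.2 mg
Total = 101.46 + 16.5 + 25.2 = 143.16 mg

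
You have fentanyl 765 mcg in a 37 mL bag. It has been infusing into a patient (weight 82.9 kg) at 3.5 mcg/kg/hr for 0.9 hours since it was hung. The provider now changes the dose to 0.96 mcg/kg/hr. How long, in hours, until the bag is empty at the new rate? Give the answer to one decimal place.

6.3 hours

Initial rate:
Dose = 3.5 mcg/kg/hr × 82.9 kg = 290.15 mcg/hr
Concentration = 765 mcg ÷ 37 mL = 20.67568 mcg/mL
Rate = 290.15 mcg/hr ÷ 20.67568 mcg/mL = 14.0334 mL/hr
Volume infused so far = 14.0334 mL/hr × 0.9 hr = 12.63006 mL
Volume remaining = 37 − 12.63006 = 24.36994 mL
New rate:
Dose = 0.96 mcg/kg/hr × 82.9 kg = 79.584 mcg/hr
Rate = 79.584 mcg/hr ÷ 20.67568 mcg/mL = 3.849161 mL/hr
Time remaining = 24.36994 mL ÷ 3.849161 mL/hr = 6.331235 hr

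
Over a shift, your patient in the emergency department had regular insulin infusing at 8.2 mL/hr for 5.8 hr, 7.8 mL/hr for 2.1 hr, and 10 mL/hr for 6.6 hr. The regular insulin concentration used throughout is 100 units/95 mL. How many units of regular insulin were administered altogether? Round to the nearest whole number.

Concentration = 100 units ÷ 95 mL = 1.052632 units/mL
Stage 1: 8.2 mL/hr × 5.8 hr = 47.56 mL → 47.56 mL × 1.052632 units/mL = 50.06316 units
Stage 2: 7.8 mL/hr × 2.1 hr = 16.38 mL → 16.38 mL × 1.052632 units/mL = 17.24211 units
Stage 3: 10 mL/hr × 6.6 hr = 66 mL → 66 mL × 1.052632 units/mL = 69.47368 units
Total = 50.06316 + 17.24211 + 69.47368 = 136.7789 units

137 units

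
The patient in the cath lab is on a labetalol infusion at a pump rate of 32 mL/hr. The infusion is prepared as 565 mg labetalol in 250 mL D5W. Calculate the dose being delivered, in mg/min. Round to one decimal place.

Concentration = 565 mg ÷ 250 mL = 2.26 mg/mL
Drug rate = 32 mL/hr × 2.26 mg/mL = 72.32 mg/hr
72.32 mg/hr ÷ 60 min/hr = 1.205333 mg/min

1.2 mg/min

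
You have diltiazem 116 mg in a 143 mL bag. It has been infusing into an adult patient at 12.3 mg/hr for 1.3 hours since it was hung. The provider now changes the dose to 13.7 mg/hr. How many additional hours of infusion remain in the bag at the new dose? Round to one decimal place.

Initial rate:
Concentration = 116 mg ÷ 143 mL = 0.8111888 mg/mL
Rate = 12.3 mg/hr ÷ 0.8111888 mg/mL = 15.16293 mL/hr
Volume infused so far = 15.16293 mL/hr × 1.3 hr = 19.71181 mL
Volume remaining = 143 − 19.71181 = 123.2882 mL
New rate:
Rate = 13.7 mg/hr ÷ 0.8111888 mg/mL = 16.88879 mL/hr
Time remaining = 123.2882 mL ÷ 16.88879 mL/hr = 7.3 hr

7.3 hours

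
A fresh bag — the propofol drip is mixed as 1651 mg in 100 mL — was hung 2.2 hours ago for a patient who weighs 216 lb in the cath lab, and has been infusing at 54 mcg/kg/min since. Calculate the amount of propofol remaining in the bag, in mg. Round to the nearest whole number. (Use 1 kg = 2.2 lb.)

951 mg

Weight = 216 lb ÷ 2.2 lb/kg = 98.18182 kg
Dose = 54 mcg/kg/min × 98.18182 kg = 5301.818 mcg/min
5301.818 mcg/min × 60 min/hr = 318109.1 mcg/hr
Concentration = 1651 mg ÷ 100 mL = 16.51 mg/mL = 16510 mcg/mL
Rate = 318109.1 mcg/hr ÷ 16510 mcg/mL = 19.26766 mL/hr
Volume infused = 19.26766 mL/hr × 2.2 hr = 42.38886 mL
Volume remaining = 100 − 42.38886 = 57.61114 mL
Drug remaining = 57.61114 mL × 16510 mcg/mL = 951160 mcg = 951.16 mg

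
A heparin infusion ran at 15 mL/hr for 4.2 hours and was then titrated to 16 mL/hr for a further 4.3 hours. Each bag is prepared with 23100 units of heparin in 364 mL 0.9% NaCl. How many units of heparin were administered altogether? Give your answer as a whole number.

8364 units

Concentration = 23100 units ÷ 364 mL = 63.46154 units/mL
Stage 1: 15 mL/hr × 4.2 hr = 63 mL → 63 mL × 63.46154 units/mL = 3998.077 units
Stage 2: 16 mL/hr × 4.3 hr = 68.8 mL → 68.8 mL × 63.46154 units/mL = 4366.154 units
Total = 3998.077 + 4366.154 = 8364.231 units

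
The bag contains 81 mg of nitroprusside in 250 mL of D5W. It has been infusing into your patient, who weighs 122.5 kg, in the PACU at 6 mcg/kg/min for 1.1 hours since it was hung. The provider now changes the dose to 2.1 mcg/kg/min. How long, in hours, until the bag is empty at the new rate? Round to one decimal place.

2.1 hours

Initial rate:
Dose = 6 mcg/kg/min × 122.5 kg = 735 mcg/min
735 mcg/min × 60 min/hr = 44100 mcg/hr
Concentration = 81 mg ÷ 250 mL = 0.324 mg/mL = 324 mcg/mL
Rate = 44100 mcg/hr ÷ 324 mcg/mL = 136.1111 mL/hr
Volume infused so far = 136.1111 mL/hr × 1.1 hr = 149.7222 mL
Volume remaining = 250 − 149.7222 = 100.2778 mL
New rate:
Dose = 2.1 mcg/kg/min × 122.5 kg = 257.25 mcg/min
257.25 mcg/min × 60 min/hr = 15435 mcg/hr
Rate = 15435 mcg/hr ÷ 324 mcg/mL = 47.63889 mL/hr
Time remaining = 100.2778 mL ÷ 47.63889 mL/hr = 2.104956 hr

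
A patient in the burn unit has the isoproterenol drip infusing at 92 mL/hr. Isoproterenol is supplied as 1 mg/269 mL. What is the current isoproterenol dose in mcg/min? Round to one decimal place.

5.7 mcg/min

Concentration = 1 mg ÷ 269 mL = 0.003717472 mg/mL = 3.717472 mcg/mL
Drug rate = 92 mL/hr × 3.717472 mcg/mL = 342.0074 mcg/hr
342.0074 mcg/hr ÷ 60 min/hr = 5.700124 mcg/min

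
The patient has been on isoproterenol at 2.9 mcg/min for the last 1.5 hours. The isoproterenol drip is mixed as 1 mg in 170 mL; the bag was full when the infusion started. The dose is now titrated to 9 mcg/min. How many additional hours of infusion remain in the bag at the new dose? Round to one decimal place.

Initial rate:
2.9 mcg/min × 60 min/hr = 174 mcg/hr
Concentration = 1 mg ÷ 170 mL = 0.005882353 mg/mL = 5.882353 mcg/mL
Rate = 174 mcg/hr ÷ 5.882353 mcg/mL = 29.58 mL/hr
Volume infused so far = 29.58 mL/hr × 1.5 hr = 44.37 mL
Volume remaining = 170 − 44.37 = 125.63 mL
New rate:
9 mcg/min × 60 min/hr = 540 mcg/hr
Rate = 540 mcg/hr ÷ 5.882353 mcg/mL = 91.8 mL/hr
Time remaining = 125.63 mL ÷ 91.8 mL/hr = 1.368519 hr

1.4 hours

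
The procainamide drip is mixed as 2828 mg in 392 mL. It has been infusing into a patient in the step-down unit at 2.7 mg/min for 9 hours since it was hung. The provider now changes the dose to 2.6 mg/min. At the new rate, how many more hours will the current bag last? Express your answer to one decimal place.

Initial rate:
2.7 mg/min × 60 min/hr = 162 mg/hr
Concentration = 2828 mg ÷ 392 mL = 7.214286 mg/mL
Rate = 162 mg/hr ÷ 7.214286 mg/mL = 22.45545 mL/hr
Volume infused so far = 22.45545 mL/hr × 9 hr = 202.099 mL
Volume remaining = 392 − 202.099 = 189.901 mL
New rate:
2.6 mg/min × 60 min/hr = 156 mg/hr
Rate = 156 mg/hr ÷ 7.214286 mg/mL = 21.62376 mL/hr
Time remaining = 189.901 mL ÷ 21.62376 mL/hr = 8.782051 hr

8.8 hours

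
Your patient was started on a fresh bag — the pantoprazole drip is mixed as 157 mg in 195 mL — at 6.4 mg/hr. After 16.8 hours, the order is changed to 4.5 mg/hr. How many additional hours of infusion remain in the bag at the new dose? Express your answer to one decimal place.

Initial rate:
Concentration = 157 mg ÷ 195 mL = 0.8051282 mg/mL
Rate = 6.4 mg/hr ÷ 0.8051282 mg/mL = 7.949045 mL/hr
Volume infused so far = 7.949045 mL/hr × 16.8 hr = 133.5439 mL
Volume remaining = 195 − 133.5439 = 61.45605 mL
New rate:
Rate = 4.5 mg/hr ÷ 0.8051282 mg/mL = 5.589172 mL/hr
Time remaining = 61.45605 mL ÷ 5.589172 mL/hr = 10.99556 hr

11.0 hours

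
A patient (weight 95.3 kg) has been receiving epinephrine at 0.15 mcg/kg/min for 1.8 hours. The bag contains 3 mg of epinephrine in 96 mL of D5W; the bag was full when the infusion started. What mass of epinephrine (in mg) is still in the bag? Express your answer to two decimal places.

1.46 mg

Dose = 0.15 mcg/kg/min × 95.3 kg = 14.295 mcg/min
14.295 mcg/min × 60 min/hr = 857.7 mcg/hr
Concentration = 3 mg ÷ 96 mL = 0.03125 mg/mL = 31.25 mcg/mL
Rate = 857.7 mcg/hr ÷ 31.25 mcg/mL = 27.4464 mL/hr
Volume infused = 27.4464 mL/hr × 1.8 hr = 49.40352 mL
Volume remaining = 96 − 49.40352 = 46.59648 mL
Drug remaining = 46.59648 mL × 31.25 mcg/mL = 1456.14 mcg = 1.45614 mg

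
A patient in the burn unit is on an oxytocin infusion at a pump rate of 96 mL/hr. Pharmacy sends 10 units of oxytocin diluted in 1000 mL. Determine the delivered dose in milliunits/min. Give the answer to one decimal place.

Concentration = 10 units ÷ 1000 mL = 0.01 units/mL = 10 milliunits/mL
Drug rate = 96 mL/hr × 10 milliunits/mL = 960 milliunits/hr
960 milliunits/hr ÷ 60 min/hr = 16 milliunits/min

16.0 milliunits/min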